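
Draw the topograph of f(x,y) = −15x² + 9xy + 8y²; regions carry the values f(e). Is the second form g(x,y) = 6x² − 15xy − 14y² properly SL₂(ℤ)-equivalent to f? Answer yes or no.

D₁ = 561, D₂ = 561
river cycle of f (length 10): (8, 23, -1), (-1, 23, 8), (8, 9, -15), (-15, 21, 2), (2, 23, -4), (-4, 17, 17), (17, 17, -4), (-4, 23, 2), (2, 21, -15), (-15, 9, 8)
river cycle of g (length 16): (-14, 15, 6), (6, 21, -5), (-5, 19, 10), (10, 21, -3), (-3, 21, 10), (10, 19, -5), (-5, 21, 6), (6, 15, -14), (-14, 13, 7), (7, 15, -12), … (6 more)
cycles differ ⇒ inequivalent

no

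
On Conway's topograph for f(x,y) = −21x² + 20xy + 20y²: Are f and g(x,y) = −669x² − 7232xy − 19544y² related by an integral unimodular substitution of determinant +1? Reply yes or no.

D₁ = 2080, D₂ = 2080
river cycle of f (length 14): (20, 20, -21), (-21, 22, 19), (19, 16, -24), (-24, 32, 11), (11, 34, -21), (-21, 8, 24), (24, 40, -5), (-5, 40, 24), (24, 8, -21), (-21, 34, 11), … (4 more)
river cycle of g (length 14): (-21, 20, 20), (20, 20, -21), (-21, 22, 19), (19, 16, -24), (-24, 32, 11), (11, 34, -21), (-21, 8, 24), (24, 40, -5), (-5, 40, 24), (24, 8, -21), … (4 more)
cycles coincide ⇒ equivalent

yes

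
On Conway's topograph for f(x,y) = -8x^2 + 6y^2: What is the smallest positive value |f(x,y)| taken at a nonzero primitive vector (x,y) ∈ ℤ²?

descent: ρ → (6,12,-2)  [lands on river]
river: ρ → (-2,12,6)
closes: descent 1, river 2
min |a| on river = 2

2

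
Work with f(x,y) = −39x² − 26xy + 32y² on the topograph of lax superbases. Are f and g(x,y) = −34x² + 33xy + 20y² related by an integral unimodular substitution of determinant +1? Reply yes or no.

D₁ = 5668, D₂ = 3809
discriminants differ ⇒ not SL₂(ℤ)-equivalent

no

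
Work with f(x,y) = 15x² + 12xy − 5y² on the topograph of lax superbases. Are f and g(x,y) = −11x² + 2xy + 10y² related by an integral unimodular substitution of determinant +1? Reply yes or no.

D₁ = 444, D₂ = 444
river cycle of f (length 6): (-5, 18, 6), (6, 18, -5), (-5, 12, 15), (15, 18, -2), (-2, 18, 15), (15, 12, -5)
river cycle of g (length 6): (10, 18, -3), (-3, 18, 10), (10, 2, -11), (-11, 20, 1), (1, 20, -11), (-11, 2, 10)
cycles differ ⇒ inequivalent

no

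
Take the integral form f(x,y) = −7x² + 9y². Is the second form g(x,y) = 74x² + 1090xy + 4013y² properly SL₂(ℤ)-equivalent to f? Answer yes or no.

D₁ = 252, D₂ = 252
river cycle of f (length 2): (-7, 14, 2), (2, 14, -7)
river cycle of g (length 2): (-7, 14, 2), (2, 14, -7)
cycles coincide ⇒ equivalent

yes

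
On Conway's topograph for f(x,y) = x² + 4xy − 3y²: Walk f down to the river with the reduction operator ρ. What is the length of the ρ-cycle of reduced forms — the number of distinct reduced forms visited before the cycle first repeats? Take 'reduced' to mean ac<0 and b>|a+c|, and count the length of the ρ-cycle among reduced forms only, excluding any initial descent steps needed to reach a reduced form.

D = 28, ⌊√D⌋ = 5
river: ρ → (-3,2,2)
river: ρ → (2,2,-3)
river: ρ → (-3,4,1)
river: ρ → (1,4,-3)
ρ-cycle length = 4 (tail of 0 descent steps not counted)

4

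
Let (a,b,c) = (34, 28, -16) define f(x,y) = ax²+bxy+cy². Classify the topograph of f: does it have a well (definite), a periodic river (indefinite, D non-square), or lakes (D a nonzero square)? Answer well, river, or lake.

D = b²−4ac = 28² − 4·34·(-16) = 2960
D > 0 non-square ⇒ indefinite ⇒ periodic river

river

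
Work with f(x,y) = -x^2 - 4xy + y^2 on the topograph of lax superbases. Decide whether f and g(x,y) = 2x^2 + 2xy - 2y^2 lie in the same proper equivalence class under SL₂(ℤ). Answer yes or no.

D₁ = 20, D₂ = 20
river cycle of f (length 2): (1, 4, -1), (-1, 4, 1)
river cycle of g (length 2): (-2, 2, 2), (2, 2, -2)
cycles differ ⇒ inequivalent

no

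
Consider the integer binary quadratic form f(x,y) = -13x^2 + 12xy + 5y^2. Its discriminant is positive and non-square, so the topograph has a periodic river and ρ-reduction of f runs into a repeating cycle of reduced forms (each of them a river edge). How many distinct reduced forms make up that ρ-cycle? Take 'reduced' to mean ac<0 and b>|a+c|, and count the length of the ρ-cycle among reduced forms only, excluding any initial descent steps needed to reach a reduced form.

D = 404, ⌊√D⌋ = 20
river: ρ → (5,18,-4)
river: ρ → (-4,14,13)
river: ρ → (13,12,-5)
river: ρ → (-5,18,4)
river: ρ → (4,14,-13)
river: ρ → (-13,12,5)
ρ-cycle length = 6 (tail of 0 descent steps not counted)

6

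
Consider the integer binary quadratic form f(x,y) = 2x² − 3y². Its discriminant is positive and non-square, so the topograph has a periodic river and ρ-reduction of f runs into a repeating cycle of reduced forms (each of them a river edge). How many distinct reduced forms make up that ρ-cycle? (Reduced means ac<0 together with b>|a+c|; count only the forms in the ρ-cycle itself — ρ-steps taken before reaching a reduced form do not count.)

D = 24, ⌊√D⌋ = 4
descent: ρ → (-3,0,2)
descent: ρ → (2,4,-1)  [lands on river]
river: ρ → (-1,4,2)
ρ-cycle length = 2 (tail of 2 descent steps not counted)

2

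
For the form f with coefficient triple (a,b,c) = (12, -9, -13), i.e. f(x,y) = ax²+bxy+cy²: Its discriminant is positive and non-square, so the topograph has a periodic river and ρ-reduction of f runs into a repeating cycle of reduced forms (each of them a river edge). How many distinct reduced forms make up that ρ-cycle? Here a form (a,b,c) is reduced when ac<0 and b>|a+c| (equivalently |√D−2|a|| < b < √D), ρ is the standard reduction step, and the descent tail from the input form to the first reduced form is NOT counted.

D = 705, ⌊√D⌋ = 26
descent: ρ → (-13,9,12)  [lands on river]
river: ρ → (12,15,-10)
river: ρ → (-10,25,2)
river: ρ → (2,23,-22)
river: ρ → (-22,21,3)
river: ρ → (3,21,-22)
river: ρ → (-22,23,2)
river: ρ → (2,25,-10)
river: ρ → (-10,15,12)
river: ρ → (12,9,-13)
river: ρ → (-13,17,8)
river: ρ → (8,15,-15)
river: ρ → (-15,15,8)
river: ρ → (8,17,-13)
ρ-cycle length = 14 (tail of 1 descent step not counted)

14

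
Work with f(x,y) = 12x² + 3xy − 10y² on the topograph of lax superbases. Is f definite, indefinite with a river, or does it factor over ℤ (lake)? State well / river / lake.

D = b²−4ac = 3² − 4·12·(-10) = 489
D > 0 non-square ⇒ indefinite ⇒ periodic river

river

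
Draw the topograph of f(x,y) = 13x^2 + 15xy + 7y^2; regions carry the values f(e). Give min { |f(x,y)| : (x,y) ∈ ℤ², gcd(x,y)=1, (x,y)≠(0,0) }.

translate: b→-11 (≡15 mod 26), so (13,15,7)→(13,-11,5)
flip: (13,-11,5)→(5,11,13)
translate: b→1 (≡11 mod 10), so (5,11,13)→(5,1,7)
reduced (well bottom): (5,1,7) with a≤c, −a<b≤a
well minimum = a = 5

5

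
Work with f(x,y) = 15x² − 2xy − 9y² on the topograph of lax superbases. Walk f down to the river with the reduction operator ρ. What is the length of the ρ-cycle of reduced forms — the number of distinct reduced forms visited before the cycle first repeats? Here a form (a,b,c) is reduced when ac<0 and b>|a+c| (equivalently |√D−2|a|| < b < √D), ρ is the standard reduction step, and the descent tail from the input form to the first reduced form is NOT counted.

D = 544, ⌊√D⌋ = 23
descent: ρ → (-9,20,4)  [lands on river]
river: ρ → (4,20,-9)
river: ρ → (-9,16,8)
river: ρ → (8,16,-9)
ρ-cycle length = 4 (tail of 1 descent step not counted)

4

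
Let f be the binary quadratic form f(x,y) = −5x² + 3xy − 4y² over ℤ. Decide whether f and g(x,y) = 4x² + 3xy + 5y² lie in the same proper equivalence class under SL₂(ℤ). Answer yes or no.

D₁ = -71, D₂ = -71
f is negative-definite; reduce −f:
−f: flip: (5,-3,4)→(4,3,5)
−f: reduced (well bottom): (4,3,5) with a≤c, −a<b≤a
flip sign back: reduced form of f is (-4,-3,-5)
g: reduced (well bottom): (4,3,5) with a≤c, −a<b≤a
reduced forms (-4, -3, -5) vs (4, 3, 5) ⇒ inequivalent

no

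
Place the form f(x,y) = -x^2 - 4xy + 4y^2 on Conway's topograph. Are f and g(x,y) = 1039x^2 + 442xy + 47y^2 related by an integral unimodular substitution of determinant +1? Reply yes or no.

D₁ = 32, D₂ = 32
river cycle of f (length 2): (4, 4, -1), (-1, 4, 4)
river cycle of g (length 2): (4, 4, -1), (-1, 4, 4)
cycles coincide ⇒ equivalent

yes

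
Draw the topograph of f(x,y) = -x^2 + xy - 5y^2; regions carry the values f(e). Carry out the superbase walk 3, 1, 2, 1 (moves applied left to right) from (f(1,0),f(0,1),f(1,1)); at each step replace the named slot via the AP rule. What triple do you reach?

start (-1,-5,-5) = (f(1,0),f(0,1),f(1,1))
replace slot 3: 2·((-1)+(-5)) − (-5) = -7 → (-1,-5,-7)
replace slot 1: 2·((-5)+(-7)) − (-1) = -23 → (-23,-5,-7)
replace slot 2: 2·((-23)+(-7)) − (-5) = -55 → (-23,-55,-7)
replace slot 1: 2·((-55)+(-7)) − (-23) = -101 → (-101,-55,-7)

-101,-55,-7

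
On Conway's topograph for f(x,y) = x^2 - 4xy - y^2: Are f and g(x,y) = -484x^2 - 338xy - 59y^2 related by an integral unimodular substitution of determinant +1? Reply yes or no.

D₁ = 20, D₂ = 20
river cycle of f (length 2): (-1, 4, 1), (1, 4, -1)
river cycle of g (length 2): (-1, 4, 1), (1, 4, -1)
cycles coincide ⇒ equivalent

yes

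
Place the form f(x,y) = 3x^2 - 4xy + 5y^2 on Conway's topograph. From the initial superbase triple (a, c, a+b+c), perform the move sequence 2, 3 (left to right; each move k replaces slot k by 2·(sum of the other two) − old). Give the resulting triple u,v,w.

start (3,5,4) = (f(1,0),f(0,1),f(1,1))
replace slot 2: 2·(3+4) − 5 = 9 → (3,9,4)
replace slot 3: 2·(3+9) − 4 = 20 → (3,9,20)

3,9,20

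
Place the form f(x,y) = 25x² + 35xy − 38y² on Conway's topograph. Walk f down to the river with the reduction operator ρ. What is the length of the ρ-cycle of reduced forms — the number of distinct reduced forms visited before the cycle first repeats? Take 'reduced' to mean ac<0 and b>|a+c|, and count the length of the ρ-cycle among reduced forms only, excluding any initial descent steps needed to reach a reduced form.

D = 5025, ⌊√D⌋ = 70
river: ρ → (-38,41,22)
river: ρ → (22,47,-32)
river: ρ → (-32,17,37)
river: ρ → (37,57,-12)
river: ρ → (-12,63,22)
river: ρ → (22,69,-3)
river: ρ → (-3,69,22)
river: ρ → (22,63,-12)
river: ρ → (-12,57,37)
river: ρ → (37,17,-32)
river: ρ → (-32,47,22)
river: ρ → (22,41,-38)
river: ρ → (-38,35,25)
river: ρ → (25,65,-8)
river: ρ → (-8,63,33)
river: ρ → (33,69,-2)
river: ρ → (-2,67,67)
river: ρ → (67,67,-2)
river: ρ → (-2,69,33)
river: ρ → (33,63,-8)
river: ρ → (-8,65,25)
river: ρ → (25,35,-38)
ρ-cycle length = 22 (tail of 0 descent steps not counted)

22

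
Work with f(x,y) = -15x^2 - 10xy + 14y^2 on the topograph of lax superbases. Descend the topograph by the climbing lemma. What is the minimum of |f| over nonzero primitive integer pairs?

descent: ρ → (14,10,-15)  [lands on river]
river: ρ → (-15,20,9)
river: ρ → (9,16,-19)
river: ρ → (-19,22,6)
river: ρ → (6,26,-11)
river: ρ → (-11,18,14)
closes: descent 1, river 6
min |a| on river = 6

6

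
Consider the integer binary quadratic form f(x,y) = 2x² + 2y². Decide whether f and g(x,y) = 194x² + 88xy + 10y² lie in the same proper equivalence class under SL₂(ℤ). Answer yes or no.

D₁ = -16, D₂ = -16
f: reduced (well bottom): (2,0,2) with a≤c, −a<b≤a
g: flip: (194,88,10)→(10,-88,194)
g: translate: b→-8 (≡-88 mod 20), so (10,-88,194)→(10,-8,2)
g: flip: (10,-8,2)→(2,8,10)
g: translate: b→0 (≡8 mod 4), so (2,8,10)→(2,0,2)
g: reduced (well bottom): (2,0,2) with a≤c, −a<b≤a
reduced forms (2, 0, 2) vs (2, 0, 2) ⇒ equivalent

yes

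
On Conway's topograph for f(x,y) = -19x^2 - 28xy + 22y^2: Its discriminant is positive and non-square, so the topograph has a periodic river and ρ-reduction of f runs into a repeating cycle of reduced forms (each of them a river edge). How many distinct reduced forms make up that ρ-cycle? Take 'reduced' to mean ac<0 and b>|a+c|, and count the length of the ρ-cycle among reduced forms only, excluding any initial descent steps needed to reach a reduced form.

D = 2456, ⌊√D⌋ = 49
descent: ρ → (22,28,-19)  [lands on river]
river: ρ → (-19,48,2)
river: ρ → (2,48,-19)
river: ρ → (-19,28,22)
river: ρ → (22,16,-25)
river: ρ → (-25,34,13)
river: ρ → (13,44,-10)
river: ρ → (-10,36,29)
river: ρ → (29,22,-17)
river: ρ → (-17,46,5)
river: ρ → (5,44,-26)
river: ρ → (-26,8,23)
river: ρ → (23,38,-11)
river: ρ → (-11,28,38)
river: ρ → (38,48,-1)
river: ρ → (-1,48,38)
river: ρ → (38,28,-11)
river: ρ → (-11,38,23)
river: ρ → (23,8,-26)
river: ρ → (-26,44,5)
river: ρ → (5,46,-17)
river: ρ → (-17,22,29)
river: ρ → (29,36,-10)
river: ρ → (-10,44,13)
river: ρ → (13,34,-25)
river: ρ → (-25,16,22)
ρ-cycle length = 26 (tail of 1 descent step not counted)

26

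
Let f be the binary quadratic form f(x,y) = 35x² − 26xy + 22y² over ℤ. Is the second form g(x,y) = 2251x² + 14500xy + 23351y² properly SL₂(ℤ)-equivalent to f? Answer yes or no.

D₁ = -2404, D₂ = -2404
f: flip: (35,-26,22)→(22,26,35)
f: translate: b→-18 (≡26 mod 44), so (22,26,35)→(22,-18,31)
f: reduced (well bottom): (22,-18,31) with a≤c, −a<b≤a
g: translate: b→994 (≡14500 mod 4502), so (2251,14500,23351)→(2251,994,110)
g: flip: (2251,994,110)→(110,-994,2251)
g: translate: b→106 (≡-994 mod 220), so (110,-994,2251)→(110,106,31)
g: flip: (110,106,31)→(31,-106,110)
g: translate: b→18 (≡-106 mod 62), so (31,-106,110)→(31,18,22)
g: flip: (31,18,22)→(22,-18,31)
g: reduced (well bottom): (22,-18,31) with a≤c, −a<b≤a
reduced forms (22, -18, 31) vs (22, -18, 31) ⇒ equivalent

yes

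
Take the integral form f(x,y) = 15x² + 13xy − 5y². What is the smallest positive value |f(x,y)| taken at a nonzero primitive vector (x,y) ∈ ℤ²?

river: ρ → (-5,17,9)
river: ρ → (9,19,-3)
river: ρ → (-3,17,15)
river: ρ → (15,13,-5)
closes: descent 0, river 4
min |a| on river = 3

3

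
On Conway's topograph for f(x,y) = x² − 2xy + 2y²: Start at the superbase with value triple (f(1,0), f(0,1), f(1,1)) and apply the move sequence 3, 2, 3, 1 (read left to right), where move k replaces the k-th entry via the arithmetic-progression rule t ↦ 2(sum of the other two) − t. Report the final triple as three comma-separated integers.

start (1,2,1) = (f(1,0),f(0,1),f(1,1))
replace slot 3: 2·(1+2) − 1 = 5 → (1,2,5)
replace slot 2: 2·(1+5) − 2 = 10 → (1,10,5)
replace slot 3: 2·(1+10) − 5 = 17 → (1,10,17)
replace slot 1: 2·(10+17) − 1 = 53 → (53,10,17)

53,10,17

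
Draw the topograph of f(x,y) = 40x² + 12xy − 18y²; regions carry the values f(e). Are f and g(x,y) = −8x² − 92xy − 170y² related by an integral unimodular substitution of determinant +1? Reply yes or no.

D₁ = 3024, D₂ = 3024
river cycle of f (length 4): (-18, 24, 34), (34, 44, -8), (-8, 52, 10), (10, 48, -18)
river cycle of g (length 4): (-8, 52, 10), (10, 48, -18), (-18, 24, 34), (34, 44, -8)
cycles coincide ⇒ equivalent

yes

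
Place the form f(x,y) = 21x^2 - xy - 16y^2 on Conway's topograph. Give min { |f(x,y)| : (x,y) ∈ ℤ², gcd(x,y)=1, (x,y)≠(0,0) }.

descent: ρ → (-16,33,4)  [lands on river]
river: ρ → (4,31,-24)
river: ρ → (-24,17,11)
river: ρ → (11,27,-14)
river: ρ → (-14,29,9)
river: ρ → (9,25,-20)
river: ρ → (-20,15,14)
river: ρ → (14,13,-21)
river: ρ → (-21,29,6)
river: ρ → (6,31,-16)
closes: descent 1, river 10
min |a| on river = 4

4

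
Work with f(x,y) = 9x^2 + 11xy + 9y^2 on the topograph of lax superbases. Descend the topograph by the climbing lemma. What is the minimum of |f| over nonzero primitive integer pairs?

translate: b→-7 (≡11 mod 18), so (9,11,9)→(9,-7,7)
flip: (9,-7,7)→(7,7,9)
reduced (well bottom): (7,7,9) with a≤c, −a<b≤a
well minimum = a = 7

7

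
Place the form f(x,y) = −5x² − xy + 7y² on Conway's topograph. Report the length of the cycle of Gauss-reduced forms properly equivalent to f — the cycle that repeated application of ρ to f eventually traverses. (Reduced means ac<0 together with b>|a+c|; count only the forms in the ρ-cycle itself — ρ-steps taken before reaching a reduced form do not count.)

D = 141, ⌊√D⌋ = 11
descent: ρ → (7,1,-5)
descent: ρ → (-5,9,3)  [lands on river]
river: ρ → (3,9,-5)
river: ρ → (-5,11,1)
river: ρ → (1,11,-5)
ρ-cycle length = 4 (tail of 2 descent steps not counted)

4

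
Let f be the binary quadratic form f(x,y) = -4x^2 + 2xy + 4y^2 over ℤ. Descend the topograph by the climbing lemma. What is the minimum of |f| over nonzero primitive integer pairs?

river: ρ → (4,6,-2)
river: ρ → (-2,6,4)
river: ρ → (4,2,-4)
river: ρ → (-4,6,2)
river: ρ → (2,6,-4)
river: ρ → (-4,2,4)
closes: descent 0, river 6
min |a| on river = 2

2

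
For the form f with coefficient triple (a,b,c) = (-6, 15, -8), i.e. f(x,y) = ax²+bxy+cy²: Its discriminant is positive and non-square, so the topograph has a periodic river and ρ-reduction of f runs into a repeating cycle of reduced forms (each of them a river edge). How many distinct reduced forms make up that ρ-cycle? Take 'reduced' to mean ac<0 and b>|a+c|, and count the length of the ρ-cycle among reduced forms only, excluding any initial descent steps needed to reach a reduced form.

D = 33, ⌊√D⌋ = 5
descent: ρ → (-8,1,1)
descent: ρ → (1,5,-2)  [lands on river]
river: ρ → (-2,3,3)
river: ρ → (3,3,-2)
river: ρ → (-2,5,1)
ρ-cycle length = 4 (tail of 2 descent steps not counted)

4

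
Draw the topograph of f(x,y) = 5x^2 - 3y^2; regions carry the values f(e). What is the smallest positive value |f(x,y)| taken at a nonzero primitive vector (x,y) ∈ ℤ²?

descent: ρ → (-3,6,2)  [lands on river]
river: ρ → (2,6,-3)
closes: descent 1, river 2
min |a| on river = 2

2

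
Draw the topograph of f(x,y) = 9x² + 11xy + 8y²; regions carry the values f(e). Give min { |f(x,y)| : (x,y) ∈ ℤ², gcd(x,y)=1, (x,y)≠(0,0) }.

translate: b→-7 (≡11 mod 18), so (9,11,8)→(9,-7,6)
flip: (9,-7,6)→(6,7,9)
translate: b→-5 (≡7 mod 12), so (6,7,9)→(6,-5,8)
reduced (well bottom): (6,-5,8) with a≤c, −a<b≤a
well minimum = a = 6

6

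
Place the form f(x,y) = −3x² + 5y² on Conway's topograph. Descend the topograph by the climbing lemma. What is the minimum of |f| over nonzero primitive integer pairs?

descent: ρ → (5,0,-3)
descent: ρ → (-3,6,2)  [lands on river]
river: ρ → (2,6,-3)
closes: descent 2, river 2
min |a| on river = 2

2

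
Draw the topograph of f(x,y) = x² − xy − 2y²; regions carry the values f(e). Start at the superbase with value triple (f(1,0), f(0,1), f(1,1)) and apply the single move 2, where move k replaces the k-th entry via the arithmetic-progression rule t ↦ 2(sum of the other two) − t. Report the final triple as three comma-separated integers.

start (1,-2,-2) = (f(1,0),f(0,1),f(1,1))
replace slot 2: 2·(1+(-2)) − (-2) = 0 → (1,0,-2)

1,0,-2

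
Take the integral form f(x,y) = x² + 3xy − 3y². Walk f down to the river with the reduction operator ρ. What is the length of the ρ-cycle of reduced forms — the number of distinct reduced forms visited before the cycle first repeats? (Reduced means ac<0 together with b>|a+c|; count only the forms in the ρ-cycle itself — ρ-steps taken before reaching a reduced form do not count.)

D = 21, ⌊√D⌋ = 4
river: ρ → (-3,3,1)
river: ρ → (1,3,-3)
ρ-cycle length = 2 (tail of 0 descent steps not counted)

2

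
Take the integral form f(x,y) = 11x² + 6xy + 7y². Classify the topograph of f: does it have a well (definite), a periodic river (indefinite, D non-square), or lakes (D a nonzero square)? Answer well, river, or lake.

D = b²−4ac = 6² − 4·11·7 = -272
D < 0 ⇒ definite ⇒ every region one sign ⇒ single well

well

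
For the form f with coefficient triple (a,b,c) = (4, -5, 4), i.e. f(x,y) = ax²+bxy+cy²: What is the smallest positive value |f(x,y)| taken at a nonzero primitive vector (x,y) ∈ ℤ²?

translate: b→3 (≡-5 mod 8), so (4,-5,4)→(4,3,3)
flip: (4,3,3)→(3,-3,4)
translate: b→3 (≡-3 mod 6), so (3,-3,4)→(3,3,4)
reduced (well bottom): (3,3,4) with a≤c, −a<b≤a
well minimum = a = 3

3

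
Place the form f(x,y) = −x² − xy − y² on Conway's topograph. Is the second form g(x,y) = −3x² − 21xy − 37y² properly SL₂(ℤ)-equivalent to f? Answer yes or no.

D₁ = -3, D₂ = -3
f is negative-definite; reduce −f:
−f: reduced (well bottom): (1,1,1) with a≤c, −a<b≤a
flip sign back: reduced form of f is (-1,-1,-1)
g is negative-definite; reduce −g:
−g: translate: b→3 (≡21 mod 6), so (3,21,37)→(3,3,1)
−g: flip: (3,3,1)→(1,-3,3)
−g: translate: b→1 (≡-3 mod 2), so (1,-3,3)→(1,1,1)
−g: reduced (well bottom): (1,1,1) with a≤c, −a<b≤a
flip sign back: reduced form of g is (-1,-1,-1)
reduced forms (-1, -1, -1) vs (-1, -1, -1) ⇒ equivalent

yes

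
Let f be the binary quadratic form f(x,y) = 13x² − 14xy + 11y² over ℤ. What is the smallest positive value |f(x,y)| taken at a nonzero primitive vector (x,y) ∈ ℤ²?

translate: b→12 (≡-14 mod 26), so (13,-14,11)→(13,12,10)
flip: (13,12,10)→(10,-12,13)
translate: b→8 (≡-12 mod 20), so (10,-12,13)→(10,8,11)
reduced (well bottom): (10,8,11) with a≤c, −a<b≤a
well minimum = a = 10

10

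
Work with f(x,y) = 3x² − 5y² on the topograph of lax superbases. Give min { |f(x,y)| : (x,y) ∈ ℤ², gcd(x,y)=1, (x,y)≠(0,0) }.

descent: ρ → (-5,0,3)
descent: ρ → (3,6,-2)  [lands on river]
river: ρ → (-2,6,3)
closes: descent 2, river 2
min |a| on river = 2

2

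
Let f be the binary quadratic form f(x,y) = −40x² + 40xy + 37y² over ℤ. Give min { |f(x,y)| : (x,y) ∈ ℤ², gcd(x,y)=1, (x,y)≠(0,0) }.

river: ρ → (37,34,-43)
river: ρ → (-43,52,28)
river: ρ → (28,60,-35)
river: ρ → (-35,80,8)
river: ρ → (8,80,-35)
river: ρ → (-35,60,28)
river: ρ → (28,52,-43)
river: ρ → (-43,34,37)
river: ρ → (37,40,-40)
river: ρ → (-40,40,37)
closes: descent 0, river 10
min |a| on river = 8

8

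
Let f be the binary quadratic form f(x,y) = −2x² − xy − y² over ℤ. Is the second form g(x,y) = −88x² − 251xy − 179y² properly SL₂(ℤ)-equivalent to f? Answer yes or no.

D₁ = -7, D₂ = -7
f is negative-definite; reduce −f:
−f: flip: (2,1,1)→(1,-1,2)
−f: translate: b→1 (≡-1 mod 2), so (1,-1,2)→(1,1,2)
−f: reduced (well bottom): (1,1,2) with a≤c, −a<b≤a
flip sign back: reduced form of f is (-1,-1,-2)
g is negative-definite; reduce −g:
−g: translate: b→75 (≡251 mod 176), so (88,251,179)→(88,75,16)
−g: flip: (88,75,16)→(16,-75,88)
−g: translate: b→-11 (≡-75 mod 32), so (16,-75,88)→(16,-11,2)
−g: flip: (16,-11,2)→(2,11,16)
−g: translate: b→-1 (≡11 mod 4), so (2,11,16)→(2,-1,1)
−g: flip: (2,-1,1)→(1,1,2)
−g: reduced (well bottom): (1,1,2) with a≤c, −a<b≤a
flip sign back: reduced form of g is (-1,-1,-2)
reduced forms (-1, -1, -2) vs (-1, -1, -2) ⇒ equivalent

yes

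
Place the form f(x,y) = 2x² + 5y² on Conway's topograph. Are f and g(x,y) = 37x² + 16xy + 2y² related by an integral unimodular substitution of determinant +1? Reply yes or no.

D₁ = -40, D₂ = -40
f: reduced (well bottom): (2,0,5) with a≤c, −a<b≤a
g: flip: (37,16,2)→(2,-16,37)
g: translate: b→0 (≡-16 mod 4), so (2,-16,37)→(2,0,5)
g: reduced (well bottom): (2,0,5) with a≤c, −a<b≤a
reduced forms (2, 0, 5) vs (2, 0, 5) ⇒ equivalent

yes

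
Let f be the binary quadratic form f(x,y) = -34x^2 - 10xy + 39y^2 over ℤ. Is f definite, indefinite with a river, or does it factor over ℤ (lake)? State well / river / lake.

D = b²−4ac = (-10)² − 4·(-34)·39 = 5404
D > 0 non-square ⇒ indefinite ⇒ periodic river

river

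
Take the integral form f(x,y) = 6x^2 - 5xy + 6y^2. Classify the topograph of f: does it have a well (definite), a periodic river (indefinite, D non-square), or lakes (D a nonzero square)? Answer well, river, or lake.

D = b²−4ac = (-5)² − 4·6·6 = -119
D < 0 ⇒ definite ⇒ every region one sign ⇒ single well

well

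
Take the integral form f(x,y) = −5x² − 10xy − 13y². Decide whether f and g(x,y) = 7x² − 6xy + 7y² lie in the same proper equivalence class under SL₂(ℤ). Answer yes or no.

D₁ = -160, D₂ = -160
f is negative-definite; reduce −f:
−f: translate: b→0 (≡10 mod 10), so (5,10,13)→(5,0,8)
−f: reduced (well bottom): (5,0,8) with a≤c, −a<b≤a
flip sign back: reduced form of f is (-5,0,-8)
g: flip: (7,-6,7)→(7,6,7)
g: reduced (well bottom): (7,6,7) with a≤c, −a<b≤a
reduced forms (-5, 0, -8) vs (7, 6, 7) ⇒ inequivalent

no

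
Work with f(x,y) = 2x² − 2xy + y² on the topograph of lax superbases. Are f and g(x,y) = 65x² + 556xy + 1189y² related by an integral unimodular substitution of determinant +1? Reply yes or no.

D₁ = -4, D₂ = -4
f: translate: b→2 (≡-2 mod 4), so (2,-2,1)→(2,2,1)
f: flip: (2,2,1)→(1,-2,2)
f: translate: b→0 (≡-2 mod 2), so (1,-2,2)→(1,0,1)
f: reduced (well bottom): (1,0,1) with a≤c, −a<b≤a
g: translate: b→36 (≡556 mod 130), so (65,556,1189)→(65,36,5)
g: flip: (65,36,5)→(5,-36,65)
g: translate: b→4 (≡-36 mod 10), so (5,-36,65)→(5,4,1)
g: flip: (5,4,1)→(1,-4,5)
g: translate: b→0 (≡-4 mod 2), so (1,-4,5)→(1,0,1)
g: reduced (well bottom): (1,0,1) with a≤c, −a<b≤a
reduced forms (1, 0, 1) vs (1, 0, 1) ⇒ equivalent

yes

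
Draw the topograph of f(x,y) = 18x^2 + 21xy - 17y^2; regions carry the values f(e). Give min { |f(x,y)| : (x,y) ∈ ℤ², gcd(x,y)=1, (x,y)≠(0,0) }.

river: ρ → (-17,13,22)
river: ρ → (22,31,-8)
river: ρ → (-8,33,18)
river: ρ → (18,39,-2)
river: ρ → (-2,37,37)
river: ρ → (37,37,-2)
river: ρ → (-2,39,18)
river: ρ → (18,33,-8)
river: ρ → (-8,31,22)
river: ρ → (22,13,-17)
river: ρ → (-17,21,18)
river: ρ → (18,15,-20)
river: ρ → (-20,25,13)
river: ρ → (13,27,-18)
river: ρ → (-18,9,22)
river: ρ → (22,35,-5)
river: ρ → (-5,35,22)
river: ρ → (22,9,-18)
river: ρ → (-18,27,13)
river: ρ → (13,25,-20)
river: ρ → (-20,15,18)
river: ρ → (18,21,-17)
closes: descent 0, river 22
min |a| on river = 2

2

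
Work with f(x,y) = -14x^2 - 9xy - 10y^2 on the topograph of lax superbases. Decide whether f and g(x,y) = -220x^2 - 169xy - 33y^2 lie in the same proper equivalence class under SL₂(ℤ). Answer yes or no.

D₁ = -479, D₂ = -479
f is negative-definite; reduce −f:
−f: flip: (14,9,10)→(10,-9,14)
−f: reduced (well bottom): (10,-9,14) with a≤c, −a<b≤a
flip sign back: reduced form of f is (-10,9,-14)
g is negative-definite; reduce −g:
−g: flip: (220,169,33)→(33,-169,220)
−g: translate: b→29 (≡-169 mod 66), so (33,-169,220)→(33,29,10)
−g: flip: (33,29,10)→(10,-29,33)
−g: translate: b→-9 (≡-29 mod 20), so (10,-29,33)→(10,-9,14)
−g: reduced (well bottom): (10,-9,14) with a≤c, −a<b≤a
flip sign back: reduced form of g is (-10,9,-14)
reduced forms (-10, 9, -14) vs (-10, 9, -14) ⇒ equivalent

yes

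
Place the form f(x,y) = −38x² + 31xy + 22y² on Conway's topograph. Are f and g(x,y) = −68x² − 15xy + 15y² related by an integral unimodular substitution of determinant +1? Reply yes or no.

D₁ = 4305, D₂ = 4305
river cycle of f (length 8): (22, 57, -12), (-12, 63, 7), (7, 63, -12), (-12, 57, 22), (22, 31, -38), (-38, 45, 15), (15, 45, -38), (-38, 31, 22)
river cycle of g (length 8): (15, 45, -38), (-38, 31, 22), (22, 57, -12), (-12, 63, 7), (7, 63, -12), (-12, 57, 22), (22, 31, -38), (-38, 45, 15)
cycles coincide ⇒ equivalent

yes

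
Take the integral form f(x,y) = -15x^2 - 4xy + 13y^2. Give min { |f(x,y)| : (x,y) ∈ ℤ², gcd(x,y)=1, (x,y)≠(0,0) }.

descent: ρ → (13,4,-15)  [lands on river]
river: ρ → (-15,26,2)
river: ρ → (2,26,-15)
river: ρ → (-15,4,13)
river: ρ → (13,22,-6)
river: ρ → (-6,26,5)
river: ρ → (5,24,-11)
river: ρ → (-11,20,9)
river: ρ → (9,16,-15)
river: ρ → (-15,14,10)
river: ρ → (10,26,-3)
river: ρ → (-3,28,1)
river: ρ → (1,28,-3)
river: ρ → (-3,26,10)
river: ρ → (10,14,-15)
river: ρ → (-15,16,9)
river: ρ → (9,20,-11)
river: ρ → (-11,24,5)
river: ρ → (5,26,-6)
river: ρ → (-6,22,13)
closes: descent 1, river 20
min |a| on river = 1

1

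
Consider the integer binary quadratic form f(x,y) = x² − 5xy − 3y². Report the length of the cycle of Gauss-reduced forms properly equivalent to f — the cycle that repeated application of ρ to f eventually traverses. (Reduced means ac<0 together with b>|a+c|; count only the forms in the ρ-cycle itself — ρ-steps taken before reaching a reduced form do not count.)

D = 37, ⌊√D⌋ = 6
descent: ρ → (-3,5,1)  [lands on river]
river: ρ → (1,5,-3)
river: ρ → (-3,1,3)
river: ρ → (3,5,-1)
river: ρ → (-1,5,3)
river: ρ → (3,1,-3)
ρ-cycle length = 6 (tail of 1 descent step not counted)

6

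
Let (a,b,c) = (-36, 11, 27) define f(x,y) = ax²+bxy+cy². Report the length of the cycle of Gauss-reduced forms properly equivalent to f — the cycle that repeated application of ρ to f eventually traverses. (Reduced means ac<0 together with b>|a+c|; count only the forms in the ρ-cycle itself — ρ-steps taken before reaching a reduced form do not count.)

D = 4009, ⌊√D⌋ = 63
river: ρ → (27,43,-20)
river: ρ → (-20,37,33)
river: ρ → (33,29,-24)
river: ρ → (-24,19,38)
river: ρ → (38,57,-5)
river: ρ → (-5,63,2)
river: ρ → (2,61,-36)
river: ρ → (-36,11,27)
ρ-cycle length = 8 (tail of 0 descent steps not counted)

8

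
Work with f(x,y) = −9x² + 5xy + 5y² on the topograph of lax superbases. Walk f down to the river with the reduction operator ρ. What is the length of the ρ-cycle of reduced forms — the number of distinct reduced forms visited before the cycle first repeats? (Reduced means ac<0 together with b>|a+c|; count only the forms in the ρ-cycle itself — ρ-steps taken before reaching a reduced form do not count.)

D = 205, ⌊√D⌋ = 14
river: ρ → (5,5,-9)
river: ρ → (-9,13,1)
river: ρ → (1,13,-9)
river: ρ → (-9,5,5)
ρ-cycle length = 4 (tail of 0 descent steps not counted)

4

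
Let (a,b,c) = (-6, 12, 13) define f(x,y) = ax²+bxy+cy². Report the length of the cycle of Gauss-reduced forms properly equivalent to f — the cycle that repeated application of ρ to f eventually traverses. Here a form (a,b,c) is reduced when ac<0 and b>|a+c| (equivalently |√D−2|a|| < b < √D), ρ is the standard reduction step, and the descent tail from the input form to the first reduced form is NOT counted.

D = 456, ⌊√D⌋ = 21
river: ρ → (13,14,-5)
river: ρ → (-5,16,10)
river: ρ → (10,4,-11)
river: ρ → (-11,18,3)
river: ρ → (3,18,-11)
river: ρ → (-11,4,10)
river: ρ → (10,16,-5)
river: ρ → (-5,14,13)
river: ρ → (13,12,-6)
river: ρ → (-6,12,13)
ρ-cycle length = 10 (tail of 0 descent steps not counted)

10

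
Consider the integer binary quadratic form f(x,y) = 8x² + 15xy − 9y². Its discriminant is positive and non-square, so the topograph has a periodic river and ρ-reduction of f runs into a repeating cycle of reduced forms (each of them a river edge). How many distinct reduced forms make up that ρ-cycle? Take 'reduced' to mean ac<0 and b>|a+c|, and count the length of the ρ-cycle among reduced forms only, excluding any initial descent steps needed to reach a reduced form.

D = 513, ⌊√D⌋ = 22
river: ρ → (-9,21,2)
river: ρ → (2,19,-19)
river: ρ → (-19,19,2)
river: ρ → (2,21,-9)
river: ρ → (-9,15,8)
river: ρ → (8,17,-7)
river: ρ → (-7,11,14)
river: ρ → (14,17,-4)
river: ρ → (-4,15,18)
river: ρ → (18,21,-1)
river: ρ → (-1,21,18)
river: ρ → (18,15,-4)
river: ρ → (-4,17,14)
river: ρ → (14,11,-7)
river: ρ → (-7,17,8)
river: ρ → (8,15,-9)
ρ-cycle length = 16 (tail of 0 descent steps not counted)

16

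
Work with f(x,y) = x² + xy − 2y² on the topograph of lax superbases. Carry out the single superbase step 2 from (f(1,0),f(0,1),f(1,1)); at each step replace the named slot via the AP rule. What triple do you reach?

start (1,-2,0) = (f(1,0),f(0,1),f(1,1))
replace slot 2: 2·(1+0) − (-2) = 4 → (1,4,0)

1,4,0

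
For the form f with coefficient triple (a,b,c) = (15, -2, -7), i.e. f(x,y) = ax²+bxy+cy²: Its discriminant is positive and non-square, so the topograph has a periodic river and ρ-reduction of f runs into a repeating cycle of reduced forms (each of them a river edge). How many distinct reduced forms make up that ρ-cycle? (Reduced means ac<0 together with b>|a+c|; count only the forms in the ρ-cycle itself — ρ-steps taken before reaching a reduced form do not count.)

D = 424, ⌊√D⌋ = 20
descent: ρ → (-7,16,6)  [lands on river]
river: ρ → (6,20,-1)
river: ρ → (-1,20,6)
river: ρ → (6,16,-7)
river: ρ → (-7,12,10)
river: ρ → (10,8,-9)
river: ρ → (-9,10,9)
river: ρ → (9,8,-10)
river: ρ → (-10,12,7)
river: ρ → (7,16,-6)
river: ρ → (-6,20,1)
river: ρ → (1,20,-6)
river: ρ → (-6,16,7)
river: ρ → (7,12,-10)
river: ρ → (-10,8,9)
river: ρ → (9,10,-9)
river: ρ → (-9,8,10)
river: ρ → (10,12,-7)
ρ-cycle length = 18 (tail of 1 descent step not counted)

18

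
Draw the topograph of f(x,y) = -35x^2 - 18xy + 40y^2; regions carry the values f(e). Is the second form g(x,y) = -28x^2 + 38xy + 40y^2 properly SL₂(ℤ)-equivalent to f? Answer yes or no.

D₁ = 5924, D₂ = 5924
river cycle of f (length 74): (40, 18, -35), (-35, 52, 23), (23, 40, -47), (-47, 54, 16), (16, 74, -7), (-7, 66, 56), (56, 46, -17), (-17, 56, 41), (41, 26, -32), (-32, 38, 35), … (64 more)
river cycle of g (length 70): (40, 42, -26), (-26, 62, 20), (20, 58, -32), (-32, 70, 8), (8, 74, -14), (-14, 66, 28), (28, 46, -34), (-34, 22, 40), (40, 58, -16), (-16, 70, 16), … (60 more)
cycles differ ⇒ inequivalent

no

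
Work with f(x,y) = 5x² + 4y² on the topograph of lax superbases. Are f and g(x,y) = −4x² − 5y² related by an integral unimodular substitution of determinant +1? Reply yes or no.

D₁ = -80, D₂ = -80
f: flip: (5,0,4)→(4,0,5)
f: reduced (well bottom): (4,0,5) with a≤c, −a<b≤a
g is negative-definite; reduce −g:
−g: reduced (well bottom): (4,0,5) with a≤c, −a<b≤a
flip sign back: reduced form of g is (-4,0,-5)
reduced forms (4, 0, 5) vs (-4, 0, -5) ⇒ inequivalent

no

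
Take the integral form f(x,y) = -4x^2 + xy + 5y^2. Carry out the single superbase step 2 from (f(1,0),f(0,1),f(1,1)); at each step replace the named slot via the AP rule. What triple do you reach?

start (-4,5,2) = (f(1,0),f(0,1),f(1,1))
replace slot 2: 2·((-4)+2) − 5 = -9 → (-4,-9,2)

-4,-9,2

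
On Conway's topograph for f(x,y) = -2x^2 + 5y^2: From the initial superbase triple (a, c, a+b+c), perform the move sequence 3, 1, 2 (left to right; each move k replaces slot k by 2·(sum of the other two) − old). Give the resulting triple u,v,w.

start (-2,5,3) = (f(1,0),f(0,1),f(1,1))
replace slot 3: 2·((-2)+5) − 3 = 3 → (-2,5,3)
replace slot 1: 2·(5+3) − (-2) = 18 → (18,5,3)
replace slot 2: 2·(18+3) − 5 = 37 → (18,37,3)

18,37,3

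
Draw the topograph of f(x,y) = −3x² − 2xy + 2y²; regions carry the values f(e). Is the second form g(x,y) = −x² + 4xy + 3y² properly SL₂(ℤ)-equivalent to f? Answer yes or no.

D₁ = 28, D₂ = 28
river cycle of f (length 4): (2, 2, -3), (-3, 4, 1), (1, 4, -3), (-3, 2, 2)
river cycle of g (length 4): (3, 2, -2), (-2, 2, 3), (3, 4, -1), (-1, 4, 3)
cycles differ ⇒ inequivalent

no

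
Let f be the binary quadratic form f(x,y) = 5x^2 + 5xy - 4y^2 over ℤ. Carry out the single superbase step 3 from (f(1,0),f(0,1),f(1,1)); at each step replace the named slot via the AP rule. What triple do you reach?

start (5,-4,6) = (f(1,0),f(0,1),f(1,1))
replace slot 3: 2·(5+(-4)) − 6 = -4 → (5,-4,-4)

5,-4,-4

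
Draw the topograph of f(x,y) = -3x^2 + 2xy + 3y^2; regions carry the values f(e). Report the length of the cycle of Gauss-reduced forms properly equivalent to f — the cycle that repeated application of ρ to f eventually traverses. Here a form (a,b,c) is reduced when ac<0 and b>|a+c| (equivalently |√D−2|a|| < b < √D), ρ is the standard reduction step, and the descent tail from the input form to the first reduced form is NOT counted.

D = 40, ⌊√D⌋ = 6
river: ρ → (3,4,-2)
river: ρ → (-2,4,3)
river: ρ → (3,2,-3)
river: ρ → (-3,4,2)
river: ρ → (2,4,-3)
river: ρ → (-3,2,3)
ρ-cycle length = 6 (tail of 0 descent steps not counted)

6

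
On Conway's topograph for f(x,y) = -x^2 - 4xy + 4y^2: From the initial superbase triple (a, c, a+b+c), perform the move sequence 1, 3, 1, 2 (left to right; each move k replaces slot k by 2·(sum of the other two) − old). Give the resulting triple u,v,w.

start (-1,4,-1) = (f(1,0),f(0,1),f(1,1))
replace slot 1: 2·(4+(-1)) − (-1) = 7 → (7,4,-1)
replace slot 3: 2·(7+4) − (-1) = 23 → (7,4,23)
replace slot 1: 2·(4+23) − 7 = 47 → (47,4,23)
replace slot 2: 2·(47+23) − 4 = 136 → (47,136,23)

47,136,23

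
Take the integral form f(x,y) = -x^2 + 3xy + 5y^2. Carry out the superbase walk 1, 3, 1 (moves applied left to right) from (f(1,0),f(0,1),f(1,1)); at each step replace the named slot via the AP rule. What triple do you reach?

start (-1,5,7) = (f(1,0),f(0,1),f(1,1))
replace slot 1: 2·(5+7) − (-1) = 25 → (25,5,7)
replace slot 3: 2·(25+5) − 7 = 53 → (25,5,53)
replace slot 1: 2·(5+53) − 25 = 91 → (91,5,53)

91,5,53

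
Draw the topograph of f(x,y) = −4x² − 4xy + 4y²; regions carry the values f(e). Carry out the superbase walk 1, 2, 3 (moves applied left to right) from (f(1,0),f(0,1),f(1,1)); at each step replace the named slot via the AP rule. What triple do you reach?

start (-4,4,-4) = (f(1,0),f(0,1),f(1,1))
replace slot 1: 2·(4+(-4)) − (-4) = 4 → (4,4,-4)
replace slot 2: 2·(4+(-4)) − 4 = -4 → (4,-4,-4)
replace slot 3: 2·(4+(-4)) − (-4) = 4 → (4,-4,4)

4,-4,4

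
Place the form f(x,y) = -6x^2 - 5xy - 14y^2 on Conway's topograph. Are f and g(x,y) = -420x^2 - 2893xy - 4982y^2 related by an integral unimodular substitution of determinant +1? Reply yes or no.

D₁ = -311, D₂ = -311
f is negative-definite; reduce −f:
−f: reduced (well bottom): (6,5,14) with a≤c, −a<b≤a
flip sign back: reduced form of f is (-6,-5,-14)
g is negative-definite; reduce −g:
−g: translate: b→373 (≡2893 mod 840), so (420,2893,4982)→(420,373,83)
−g: flip: (420,373,83)→(83,-373,420)
−g: translate: b→-41 (≡-373 mod 166), so (83,-373,420)→(83,-41,6)
−g: flip: (83,-41,6)→(6,41,83)
−g: translate: b→5 (≡41 mod 12), so (6,41,83)→(6,5,14)
−g: reduced (well bottom): (6,5,14) with a≤c, −a<b≤a
flip sign back: reduced form of g is (-6,-5,-14)
reduced forms (-6, -5, -14) vs (-6, -5, -14) ⇒ equivalent

yes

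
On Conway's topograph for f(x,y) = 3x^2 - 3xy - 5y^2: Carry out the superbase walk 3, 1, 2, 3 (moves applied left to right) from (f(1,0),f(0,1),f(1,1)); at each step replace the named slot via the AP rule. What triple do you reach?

start (3,-5,-5) = (f(1,0),f(0,1),f(1,1))
replace slot 3: 2·(3+(-5)) − (-5) = 1 → (3,-5,1)
replace slot 1: 2·((-5)+1) − 3 = -11 → (-11,-5,1)
replace slot 2: 2·((-11)+1) − (-5) = -15 → (-11,-15,1)
replace slot 3: 2·((-11)+(-15)) − 1 = -53 → (-11,-15,-53)

-11,-15,-53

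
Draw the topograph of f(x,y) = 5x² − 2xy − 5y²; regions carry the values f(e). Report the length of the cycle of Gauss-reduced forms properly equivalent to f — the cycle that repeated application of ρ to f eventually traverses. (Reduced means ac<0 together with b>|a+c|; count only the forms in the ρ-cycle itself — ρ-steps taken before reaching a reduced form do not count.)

D = 104, ⌊√D⌋ = 10
descent: ρ → (-5,2,5)  [lands on river]
river: ρ → (5,8,-2)
river: ρ → (-2,8,5)
river: ρ → (5,2,-5)
river: ρ → (-5,8,2)
river: ρ → (2,8,-5)
ρ-cycle length = 6 (tail of 1 descent step not counted)

6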